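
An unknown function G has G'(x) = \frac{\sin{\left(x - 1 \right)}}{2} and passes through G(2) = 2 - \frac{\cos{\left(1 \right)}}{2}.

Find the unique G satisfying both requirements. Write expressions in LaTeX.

G(x) = \frac{4 - \cos{\left(x - 1 \right)}}{2}

Whatever form G(x) takes, its d/dx must return the stated G'(x).
A general antiderivative is - \frac{\cos{\left(x - 1 \right)}}{2} + C.
The condition gives C = 2 - \frac{\cos{\left(1 \right)}}{2} - (- \frac{\cos{\left(1 \right)}}{2}) = 2.
So G(x) = \frac{4 - \cos{\left(x - 1 \right)}}{2}.
Check: d/dx[\frac{4 - \cos{\left(x - 1 \right)}}{2}] = \frac{\sin{\left(x - 1 \right)}}{2} = G'(x).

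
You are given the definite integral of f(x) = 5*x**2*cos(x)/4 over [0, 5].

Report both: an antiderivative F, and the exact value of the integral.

For F(x) to be correct the identity F'(x) - f(x) = 0 must hold.
F(x) = 5*(x**2*sin(x) + 2*x*cos(x) - 2*sin(x))/4 is an antiderivative of f.
Check: d/dx[5*(x**2*sin(x) + 2*x*cos(x) - 2*sin(x))/4] = 5*x**2*cos(x)/4 = f(x).
F(5) = 115*sin(5)/4 + 25*cos(5)/2; F(0) = 0.
Integral = F(5) - F(0) = 115*sin(5)/4 + 25*cos(5)/2.

Antiderivative: F(x) = 5*(x**2*sin(x) + 2*x*cos(x) - 2*sin(x))/4; value = 115*sin(5)/4 + 25*cos(5)/2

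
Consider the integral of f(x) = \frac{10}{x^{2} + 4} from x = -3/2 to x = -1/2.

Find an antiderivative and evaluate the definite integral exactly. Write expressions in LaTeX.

Antiderivative: F(x) = 5 \operatorname{atan}{\left(\frac{x}{2} \right)}; value = - 5 \operatorname{atan}{\left(\frac{1}{4} \right)} + 5 \operatorname{atan}{\left(\frac{3}{4} \right)}

An antiderivative F(x) passes only if d/dx[F] lands on f(x) exactly.
F(x) = 5 \operatorname{atan}{\left(\frac{x}{2} \right)} is an antiderivative of f.
Check: d/dx[5 \operatorname{atan}{\left(\frac{x}{2} \right)}] = \frac{10}{x^{2} + 4} = f(x).
F(-1/2) = - 5 \operatorname{atan}{\left(\frac{1}{4} \right)}; F(-3/2) = - 5 \operatorname{atan}{\left(\frac{3}{4} \right)}.
Integral = F(-1/2) - F(-3/2) = - 5 \operatorname{atan}{\left(\frac{1}{4} \right)} + 5 \operatorname{atan}{\left(\frac{3}{4} \right)}.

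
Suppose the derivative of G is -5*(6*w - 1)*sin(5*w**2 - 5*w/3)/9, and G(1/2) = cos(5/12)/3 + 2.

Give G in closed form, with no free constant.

G'(w) matches the chain-rule pattern g'(h)*h' with inner function h(w) = 5*w**2 - 5*w/3; substituting u = h(w) collapses the integral.
A general antiderivative is cos(5*w**2 - 5*w/3)/3 + C.
The condition gives C = cos(5/12)/3 + 2 - (cos(5/12)/3) = 2.
So G(w) = cos(5*w**2 - 5*w/3)/3 + 2.
Check: d/dw[cos(5*w**2 - 5*w/3)/3 + 2] = -10*w*sin(5*w**2 - 5*w/3)/3 + 5*sin(5*w**2 - 5*w/3)/9, which equals G'(w).

G(w) = cos(5*w**2 - 5*w/3)/3 + 2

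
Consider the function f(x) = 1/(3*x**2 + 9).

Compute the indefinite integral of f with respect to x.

F(x) = sqrt(3)*atan(sqrt(3)*x/3)/9 + C

Differentiate the proposed F(x) back; it has to land on f(x) exactly.
Check: d/dx[sqrt(3)*atan(sqrt(3)*x/3)/9] = 1/(3*x**2 + 9) = f(x).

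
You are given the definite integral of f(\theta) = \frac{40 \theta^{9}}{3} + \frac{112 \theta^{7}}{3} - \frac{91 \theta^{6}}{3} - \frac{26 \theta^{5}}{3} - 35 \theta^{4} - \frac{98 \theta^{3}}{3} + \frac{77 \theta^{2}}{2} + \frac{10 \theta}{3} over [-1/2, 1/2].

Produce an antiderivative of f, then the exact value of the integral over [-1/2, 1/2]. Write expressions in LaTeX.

Antiderivative: F(\theta) = \frac{4 \theta^{10}}{3} + \frac{14 \theta^{8}}{3} - \frac{13 \theta^{7}}{3} - \frac{13 \theta^{6}}{9} - 7 \theta^{5} - \frac{49 \theta^{4}}{6} + \frac{77 \theta^{3}}{6} + \frac{5 \theta^{2}}{3}; value = \frac{173}{64}

f has the shape u'v + uv' for u = - \frac{4 \theta^{5}}{3} - 2 \theta^{3} + \theta^{2} + 5 \theta and v = - \theta^{5} - 2 \theta^{3} + \frac{5 \theta^{2}}{2} + \frac{\theta}{3} — it is the derivative of the product u*v.
F(\theta) = \frac{4 \theta^{10}}{3} + \frac{14 \theta^{8}}{3} - \frac{13 \theta^{7}}{3} - \frac{13 \theta^{6}}{9} - 7 \theta^{5} - \frac{49 \theta^{4}}{6} + \frac{77 \theta^{3}}{6} + \frac{5 \theta^{2}}{3} is an antiderivative of f.
Check: d/d\theta[\frac{4 \theta^{10}}{3} + \frac{14 \theta^{8}}{3} - \frac{13 \theta^{7}}{3} - \frac{13 \theta^{6}}{9} - 7 \theta^{5} - \frac{49 \theta^{4}}{6} + \frac{77 \theta^{3}}{6} + \frac{5 \theta^{2}}{3}] = \frac{40 \theta^{9}}{3} + \frac{112 \theta^{7}}{3} - \frac{91 \theta^{6}}{3} - \frac{26 \theta^{5}}{3} - 35 \theta^{4} - \frac{98 \theta^{3}}{3} + \frac{77 \theta^{2}}{2} + \frac{10 \theta}{3} = f(\theta).
F(1/2) = \frac{2891}{2304}; F(-1/2) = - \frac{3337}{2304}.
Integral = F(1/2) - F(-1/2) = \frac{173}{64}.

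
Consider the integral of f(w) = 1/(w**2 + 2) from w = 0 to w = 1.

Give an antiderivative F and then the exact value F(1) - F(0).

Check any antiderivative F(w) by computing F'(w) and comparing it with f(w).
F(w) = sqrt(2)*atan(sqrt(2)*w/2)/2 is an antiderivative of f.
Check: d/dw[sqrt(2)*atan(sqrt(2)*w/2)/2] = 1/(w**2 + 2) = f(w).
F(1) = sqrt(2)*atan(sqrt(2)/2)/2; F(0) = 0.
Integral = F(1) - F(0) = sqrt(2)*atan(sqrt(2)/2)/2.

Antiderivative: F(w) = sqrt(2)*atan(sqrt(2)*w/2)/2; value = sqrt(2)*atan(sqrt(2)/2)/2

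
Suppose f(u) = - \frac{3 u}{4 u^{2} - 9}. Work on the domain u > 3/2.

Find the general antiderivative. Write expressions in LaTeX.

F(u) = - \frac{3 \log{\left(4 u^{2} - 9 \right)}}{8} + C

The denominator factors as \left(2 u - 3\right) \left(2 u + 3\right); partial fractions split f into directly integrable pieces: - \frac{3}{4 \left(2 u + 3\right)} - \frac{3}{4 \left(2 u - 3\right)}.
Check: d/du[- \frac{3 \log{\left(4 u^{2} - 9 \right)}}{8}] = - \frac{3 u}{4 u^{2} - 9} = f(u).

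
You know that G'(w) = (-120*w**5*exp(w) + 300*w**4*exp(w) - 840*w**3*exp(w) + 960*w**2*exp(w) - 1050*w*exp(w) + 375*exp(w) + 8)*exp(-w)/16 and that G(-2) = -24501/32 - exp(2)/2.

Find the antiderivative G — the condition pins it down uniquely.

G(w) = -5*(w**2 - w + 5/2)**3/4 + 2 - exp(-w)/2

Whatever form G(w) takes, its d/dw must return the stated G'(w).
A general antiderivative is -5*(w**2 - w + 5/2)**3/4 - exp(-w)/2 + C.
The condition gives C = -24501/32 - exp(2)/2 - (-24565/32 - exp(2)/2) = 2.
So G(w) = -5*(w**2 - w + 5/2)**3/4 + 2 - exp(-w)/2.
Check: d/dw[-5*(w**2 - w + 5/2)**3/4 + 2 - exp(-w)/2] = (-120*w**5*exp(w) + 300*w**4*exp(w) - 840*w**3*exp(w) + 960*w**2*exp(w) - 1050*w*exp(w) + 375*exp(w) + 8)*exp(-w)/16 = G'(w).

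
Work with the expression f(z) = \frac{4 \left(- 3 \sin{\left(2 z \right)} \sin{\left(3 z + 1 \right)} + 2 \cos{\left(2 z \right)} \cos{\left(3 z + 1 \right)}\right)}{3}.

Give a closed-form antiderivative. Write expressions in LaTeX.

Recognize the product-rule pattern: f = u'v + uv' with u = \frac{4 \cos{\left(3 z + 1 \right)}}{3}, v = \sin{\left(2 z \right)}, so integration by parts undoes it.
Check: d/dz[\frac{4 \sin{\left(2 z \right)} \cos{\left(3 z + 1 \right)}}{3}] = - 4 \sin{\left(2 z \right)} \sin{\left(3 z + 1 \right)} + \frac{8 \cos{\left(2 z \right)} \cos{\left(3 z + 1 \right)}}{3}, which equals f(z).

An antiderivative is F(z) = \frac{4 \sin{\left(2 z \right)} \cos{\left(3 z + 1 \right)}}{3}.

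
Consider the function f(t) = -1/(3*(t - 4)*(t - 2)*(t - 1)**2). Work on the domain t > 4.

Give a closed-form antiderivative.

An antiderivative is F(t) = -log(t - 4)/54 + log(t - 2)/6 - 4*log(t - 1)/27 + 1/(9*t - 9).

The denominator factors as 3*(t - 4)*(t - 2)*(t - 1)**2; partial fractions split f into directly integrable pieces: -4/(27*(t - 1)) - 1/(9*(t - 1)**2) + 1/(6*(t - 2)) - 1/(54*(t - 4)).
Check: d/dt[-log(t - 4)/54 + log(t - 2)/6 - 4*log(t - 1)/27 + 1/(9*t - 9)] = -1/(3*t**4 - 24*t**3 + 63*t**2 - 66*t + 24), which equals f(t).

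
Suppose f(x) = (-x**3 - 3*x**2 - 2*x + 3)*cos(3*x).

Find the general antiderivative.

F(x) = -x**3*sin(3*x)/3 - x**2*sin(3*x) - x**2*cos(3*x)/3 - 4*x*sin(3*x)/9 - 2*x*cos(3*x)/3 + 11*sin(3*x)/9 - 4*cos(3*x)/27 + C

Differentiate the proposed F(x) back; it has to land on f(x) exactly.
Check: d/dx[-x**3*sin(3*x)/3 - x**2*sin(3*x) - x**2*cos(3*x)/3 - 4*x*sin(3*x)/9 - 2*x*cos(3*x)/3 + 11*sin(3*x)/9 - 4*cos(3*x)/27] = -x**3*cos(3*x) - 3*x**2*cos(3*x) - 2*x*cos(3*x) + 3*cos(3*x), which equals f(x).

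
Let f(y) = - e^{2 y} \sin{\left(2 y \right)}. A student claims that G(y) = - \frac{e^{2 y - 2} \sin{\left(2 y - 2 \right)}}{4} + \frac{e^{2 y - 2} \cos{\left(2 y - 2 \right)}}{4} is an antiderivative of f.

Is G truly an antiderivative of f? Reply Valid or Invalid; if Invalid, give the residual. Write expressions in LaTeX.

Invalid: d/dy[G] - f = e^{2 y} \sin{\left(2 y \right)} - \frac{e^{2 y} \sin{\left(2 y - 2 \right)}}{e^{2}}, which is not 0.

d/dy[G] = - \frac{e^{2 y} \sin{\left(2 y - 2 \right)}}{e^{2}}
d/dy[G] - f(y) = e^{2 y} \sin{\left(2 y \right)} - \frac{e^{2 y} \sin{\left(2 y - 2 \right)}}{e^{2}} != 0.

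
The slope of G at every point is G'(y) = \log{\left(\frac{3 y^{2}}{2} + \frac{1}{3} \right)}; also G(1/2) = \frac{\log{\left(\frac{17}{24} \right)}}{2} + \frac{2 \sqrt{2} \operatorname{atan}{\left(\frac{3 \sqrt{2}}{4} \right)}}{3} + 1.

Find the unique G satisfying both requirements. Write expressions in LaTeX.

G(y) = \frac{3 y \log{\left(\frac{3 y^{2}}{2} + \frac{1}{3} \right)} - 6 y + 2 \sqrt{2} \operatorname{atan}{\left(\frac{3 \sqrt{2} y}{2} \right)} + 6}{3}

Differentiate the proposed G(y) back; it has to land on the given G'(y).
A general antiderivative is y \log{\left(\frac{3 y^{2}}{2} + \frac{1}{3} \right)} - 2 y + \frac{2 \sqrt{2} \operatorname{atan}{\left(\frac{3 \sqrt{2} y}{2} \right)}}{3} + C.
The condition gives C = \frac{\log{\left(\frac{17}{24} \right)}}{2} + \frac{2 \sqrt{2} \operatorname{atan}{\left(\frac{3 \sqrt{2}}{4} \right)}}{3} + 1 - (-1 + \frac{\log{\left(\frac{17}{24} \right)}}{2} + \frac{2 \sqrt{2} \operatorname{atan}{\left(\frac{3 \sqrt{2}}{4} \right)}}{3}) = 2.
So G(y) = \frac{3 y \log{\left(\frac{3 y^{2}}{2} + \frac{1}{3} \right)} - 6 y + 2 \sqrt{2} \operatorname{atan}{\left(\frac{3 \sqrt{2} y}{2} \right)} + 6}{3}.
Check: d/dy[\frac{3 y \log{\left(\frac{3 y^{2}}{2} + \frac{1}{3} \right)} - 6 y + 2 \sqrt{2} \operatorname{atan}{\left(\frac{3 \sqrt{2} y}{2} \right)} + 6}{3}] = \log{\left(9 y^{2} + 2 \right)} - \log{\left(6 \right)}, which equals G'(y).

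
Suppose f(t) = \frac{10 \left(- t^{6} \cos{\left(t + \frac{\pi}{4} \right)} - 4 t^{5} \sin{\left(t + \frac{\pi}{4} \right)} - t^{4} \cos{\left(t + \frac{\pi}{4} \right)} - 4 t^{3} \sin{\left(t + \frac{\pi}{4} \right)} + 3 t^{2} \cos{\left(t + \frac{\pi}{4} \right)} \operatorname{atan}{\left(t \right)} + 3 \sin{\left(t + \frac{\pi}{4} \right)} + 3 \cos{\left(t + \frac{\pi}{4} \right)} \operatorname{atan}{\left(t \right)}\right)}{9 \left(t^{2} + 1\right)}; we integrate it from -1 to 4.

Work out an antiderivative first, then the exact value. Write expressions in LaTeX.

Antiderivative: F(t) = - \frac{10 t^{4} \sin{\left(t + \frac{\pi}{4} \right)}}{9} + \frac{10 \sin{\left(t + \frac{\pi}{4} \right)} \operatorname{atan}{\left(t \right)}}{3}; value = \frac{10 \sin{\left(\frac{\pi}{4} + 4 \right)} \operatorname{atan}{\left(4 \right)}}{3} + \frac{5 \pi \cos{\left(\frac{\pi}{4} + 1 \right)}}{6} + \frac{10 \cos{\left(\frac{\pi}{4} + 1 \right)}}{9} - \frac{2560 \sin{\left(\frac{\pi}{4} + 4 \right)}}{9}

f has the shape u'v + uv' for u = - \frac{10 t^{4}}{9} + \frac{10 \operatorname{atan}{\left(t \right)}}{3} and v = \sin{\left(t + \frac{\pi}{4} \right)} — it is the derivative of the product u*v.
F(t) = - \frac{10 t^{4} \sin{\left(t + \frac{\pi}{4} \right)}}{9} + \frac{10 \sin{\left(t + \frac{\pi}{4} \right)} \operatorname{atan}{\left(t \right)}}{3} is an antiderivative of f.
Check: d/dt[- \frac{10 t^{4} \sin{\left(t + \frac{\pi}{4} \right)}}{9} + \frac{10 \sin{\left(t + \frac{\pi}{4} \right)} \operatorname{atan}{\left(t \right)}}{3}] = \frac{- 10 t^{6} \cos{\left(t + \frac{\pi}{4} \right)} - 40 t^{5} \sin{\left(t + \frac{\pi}{4} \right)} - 10 t^{4} \cos{\left(t + \frac{\pi}{4} \right)} - 40 t^{3} \sin{\left(t + \frac{\pi}{4} \right)} + 30 t^{2} \cos{\left(t + \frac{\pi}{4} \right)} \operatorname{atan}{\left(t \right)} + 30 \sin{\left(t + \frac{\pi}{4} \right)} + 30 \cos{\left(t + \frac{\pi}{4} \right)} \operatorname{atan}{\left(t \right)}}{9 t^{2} + 9}, which equals f(t).
F(4) = \frac{10 \sin{\left(\frac{\pi}{4} + 4 \right)} \operatorname{atan}{\left(4 \right)}}{3} - \frac{2560 \sin{\left(\frac{\pi}{4} + 4 \right)}}{9}; F(-1) = - \frac{10 \cos{\left(\frac{\pi}{4} + 1 \right)}}{9} - \frac{5 \pi \cos{\left(\frac{\pi}{4} + 1 \right)}}{6}.
Integral = F(4) - F(-1) = \frac{10 \sin{\left(\frac{\pi}{4} + 4 \right)} \operatorname{atan}{\left(4 \right)}}{3} + \frac{5 \pi \cos{\left(\frac{\pi}{4} + 1 \right)}}{6} + \frac{10 \cos{\left(\frac{\pi}{4} + 1 \right)}}{9} - \frac{2560 \sin{\left(\frac{\pi}{4} + 4 \right)}}{9}.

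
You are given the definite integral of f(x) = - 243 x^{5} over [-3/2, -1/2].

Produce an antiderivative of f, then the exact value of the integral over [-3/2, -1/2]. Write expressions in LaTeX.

Antiderivative: F(x) = - \frac{81 x^{6}}{2}; value = \frac{7371}{16}

Whatever form F(x) takes, F'(x) = f(x) is non-negotiable.
F(x) = - \frac{81 x^{6}}{2} is an antiderivative of f.
Check: d/dx[- \frac{81 x^{6}}{2}] = - 243 x^{5} = f(x).
F(-1/2) = - \frac{81}{128}; F(-3/2) = - \frac{59049}{128}.
Integral = F(-1/2) - F(-3/2) = \frac{7371}{16}.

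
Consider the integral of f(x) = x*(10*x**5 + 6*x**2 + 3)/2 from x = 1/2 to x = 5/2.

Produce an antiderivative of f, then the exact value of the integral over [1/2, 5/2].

Check any antiderivative F(x) by computing F'(x) and comparing it with f(x).
F(x) = x**2*(20*x**5 + 21*x**2 + 21)/28 is an antiderivative of f.
Check: d/dx[x**2*(20*x**5 + 21*x**2 + 21)/28] = 5*x**6 + 3*x**3 + 3*x/2, which equals f(x).
F(5/2) = 421075/896; F(1/2) = 215/896.
Integral = F(5/2) - F(1/2) = 105215/224.

Antiderivative: F(x) = x**2*(20*x**5 + 21*x**2 + 21)/28; value = 105215/224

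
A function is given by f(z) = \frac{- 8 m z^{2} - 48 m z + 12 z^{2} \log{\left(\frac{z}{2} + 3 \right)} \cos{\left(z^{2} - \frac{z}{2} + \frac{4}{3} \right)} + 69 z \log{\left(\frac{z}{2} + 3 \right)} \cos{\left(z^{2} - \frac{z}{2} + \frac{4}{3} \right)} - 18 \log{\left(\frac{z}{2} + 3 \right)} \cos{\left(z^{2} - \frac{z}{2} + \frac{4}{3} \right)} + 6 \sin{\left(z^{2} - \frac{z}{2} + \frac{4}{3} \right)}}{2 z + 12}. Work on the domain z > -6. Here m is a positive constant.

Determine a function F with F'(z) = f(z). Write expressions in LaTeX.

An antiderivative is F(z) = - 2 m z^{2} + 3 \log{\left(\frac{z}{2} + 3 \right)} \sin{\left(z^{2} - \frac{z}{2} + \frac{4}{3} \right)}.

A candidate is checked by its d/dz: the result must match f(z).
Check: d/dz[- 2 m z^{2} + 3 \log{\left(\frac{z}{2} + 3 \right)} \sin{\left(z^{2} - \frac{z}{2} + \frac{4}{3} \right)}] = \frac{- 8 m z^{2} - 48 m z + 12 z^{2} \log{\left(\frac{z}{2} + 3 \right)} \cos{\left(z^{2} - \frac{z}{2} + \frac{4}{3} \right)} + 69 z \log{\left(\frac{z}{2} + 3 \right)} \cos{\left(z^{2} - \frac{z}{2} + \frac{4}{3} \right)} - 18 \log{\left(\frac{z}{2} + 3 \right)} \cos{\left(z^{2} - \frac{z}{2} + \frac{4}{3} \right)} + 6 \sin{\left(z^{2} - \frac{z}{2} + \frac{4}{3} \right)}}{2 z + 12} = f(z).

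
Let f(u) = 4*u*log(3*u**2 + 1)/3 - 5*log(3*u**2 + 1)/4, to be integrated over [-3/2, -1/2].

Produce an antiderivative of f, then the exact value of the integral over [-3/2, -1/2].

Integrate term by term and add the pieces.
F(u) = 2*u**2*log(3*u**2 + 1)/3 - 2*u**2/3 - 5*u*log(3*u**2 + 1)/4 + 5*u/2 + 2*log(u**2 + 1/3)/9 - 5*sqrt(3)*atan(sqrt(3)*u)/6 is an antiderivative of f.
Check: d/du[2*u**2*log(3*u**2 + 1)/3 - 2*u**2/3 - 5*u*log(3*u**2 + 1)/4 + 5*u/2 + 2*log(u**2 + 1/3)/9 - 5*sqrt(3)*atan(sqrt(3)*u)/6] = 4*u*log(3*u**2 + 1)/3 - 5*log(3*u**2 + 1)/4 = f(u).
F(-1/2) = -17/12 + 2*log(7/12)/9 + 19*log(7/4)/24 + 5*sqrt(3)*atan(sqrt(3)/2)/6; F(-3/2) = -21/4 + 2*log(31/12)/9 + 5*sqrt(3)*atan(3*sqrt(3)/2)/6 + 27*log(31/4)/8.
Integral = F(-1/2) - F(-3/2) = -27*log(31/4)/8 - 5*sqrt(3)*atan(3*sqrt(3)/2)/6 - 2*log(31/12)/9 + 2*log(7/12)/9 + 19*log(7/4)/24 + 5*sqrt(3)*atan(sqrt(3)/2)/6 + 23/6.

Antiderivative: F(u) = 2*u**2*log(3*u**2 + 1)/3 - 2*u**2/3 - 5*u*log(3*u**2 + 1)/4 + 5*u/2 + 2*log(u**2 + 1/3)/9 - 5*sqrt(3)*atan(sqrt(3)*u)/6; value = -27*log(31/4)/8 - 5*sqrt(3)*atan(3*sqrt(3)/2)/6 - 2*log(31/12)/9 + 2*log(7/12)/9 + 19*log(7/4)/24 + 5*sqrt(3)*atan(sqrt(3)/2)/6 + 23/6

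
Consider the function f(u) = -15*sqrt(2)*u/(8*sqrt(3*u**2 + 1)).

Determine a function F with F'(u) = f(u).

An antiderivative is F(u) = -5*sqrt(3*u**2/2 + 1/2)/4.

The substitution w = 3*u**2/2 + 1/2 works: f is exactly (dF/dw)*(dw/du) for that inner function.
Check: d/du[-5*sqrt(3*u**2/2 + 1/2)/4] = -15*sqrt(2)*u/(8*sqrt(3*u**2 + 1)) = f(u).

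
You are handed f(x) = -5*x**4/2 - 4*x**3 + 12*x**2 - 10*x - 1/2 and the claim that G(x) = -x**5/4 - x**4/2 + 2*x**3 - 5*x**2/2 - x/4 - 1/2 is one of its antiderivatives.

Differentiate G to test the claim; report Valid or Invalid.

d/dx[G] = -5*x**4/4 - 2*x**3 + 6*x**2 - 5*x - 1/4
d/dx[G] - f(x) = 5*x**4/4 + 2*x**3 - 6*x**2 + 5*x + 1/4 != 0.

Invalid: d/dx[G] - f = 5*x**4/4 + 2*x**3 - 6*x**2 + 5*x + 1/4, which is not 0.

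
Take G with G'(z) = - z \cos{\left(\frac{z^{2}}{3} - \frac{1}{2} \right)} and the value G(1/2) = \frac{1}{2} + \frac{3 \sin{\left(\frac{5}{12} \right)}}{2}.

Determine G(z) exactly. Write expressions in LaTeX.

The substitution u = \frac{z^{2}}{3} - \frac{1}{2} works: G'(z) is exactly (dG/du)*(du/dz) for that inner function.
A general antiderivative is - \frac{3 \sin{\left(\frac{z^{2}}{3} - \frac{1}{2} \right)}}{2} + C.
The condition gives C = \frac{1}{2} + \frac{3 \sin{\left(\frac{5}{12} \right)}}{2} - (\frac{3 \sin{\left(\frac{5}{12} \right)}}{2}) = \frac{1}{2}.
So G(z) = \frac{1}{2} - \frac{3 \sin{\left(\frac{z^{2}}{3} - \frac{1}{2} \right)}}{2}.
Check: d/dz[\frac{1}{2} - \frac{3 \sin{\left(\frac{z^{2}}{3} - \frac{1}{2} \right)}}{2}] = - z \cos{\left(\frac{z^{2}}{3} - \frac{1}{2} \right)} = G'(z).

G(z) = \frac{1}{2} - \frac{3 \sin{\left(\frac{z^{2}}{3} - \frac{1}{2} \right)}}{2}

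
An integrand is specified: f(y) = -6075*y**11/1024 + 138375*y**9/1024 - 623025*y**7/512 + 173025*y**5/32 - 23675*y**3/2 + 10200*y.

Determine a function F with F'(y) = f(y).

f has the shape u'v + uv' for u = -25*(3*y**2/4 - 4)**4/4 and v = (3/2 - y**2/2)**2 — it is the derivative of the product u*v.
Check: d/dy[-25*(y**2 - 3)**2*(3*y**2 - 16)**4/4096] = -6075*y**11/1024 + 138375*y**9/1024 - 623025*y**7/512 + 173025*y**5/32 - 23675*y**3/2 + 10200*y = f(y).

An antiderivative is F(y) = -25*(y**2 - 3)**2*(3*y**2 - 16)**4/4096.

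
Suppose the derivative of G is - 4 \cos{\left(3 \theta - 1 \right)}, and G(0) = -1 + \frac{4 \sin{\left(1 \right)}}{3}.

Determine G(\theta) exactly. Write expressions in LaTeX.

G(\theta) = - \frac{4 \sin{\left(3 \theta - 1 \right)}}{3} - 1

For G(\theta) to be correct, d/d\theta[G] must agree with the stated G'(\theta) identically.
A general antiderivative is - \frac{4 \sin{\left(3 \theta - 1 \right)}}{3} + C.
The condition gives C = -1 + \frac{4 \sin{\left(1 \right)}}{3} - (\frac{4 \sin{\left(1 \right)}}{3}) = -1.
So G(\theta) = - \frac{4 \sin{\left(3 \theta - 1 \right)}}{3} - 1.
Check: d/d\theta[- \frac{4 \sin{\left(3 \theta - 1 \right)}}{3} - 1] = - 4 \cos{\left(3 \theta - 1 \right)} = G'(\theta).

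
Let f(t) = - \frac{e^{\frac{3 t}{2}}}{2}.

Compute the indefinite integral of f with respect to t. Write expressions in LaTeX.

Differentiate the proposed F(t) back; it has to land on f(t) exactly.
Check: d/dt[- \frac{e^{\frac{3 t}{2}}}{3}] = - \frac{e^{\frac{3 t}{2}}}{2} = f(t).

F(t) = - \frac{e^{\frac{3 t}{2}}}{3} + C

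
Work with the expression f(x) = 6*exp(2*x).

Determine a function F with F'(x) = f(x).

An antiderivative is F(x) = 3*exp(2*x).

An antiderivative F(x) passes only if d/dx[F] lands on f(x) exactly.
Check: d/dx[3*exp(2*x)] = 6*exp(2*x) = f(x).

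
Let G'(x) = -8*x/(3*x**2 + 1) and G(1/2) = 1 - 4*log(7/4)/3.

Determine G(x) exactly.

G(x) = 1 - 4*log(3*x**2 + 1)/3

G'(x) matches the chain-rule pattern g'(h)*h' with inner function h(x) = 3*x**2 + 1; substituting u = h(x) collapses the integral.
A general antiderivative is -4*log(3*x**2 + 1)/3 + C.
The condition gives C = 1 - 4*log(7/4)/3 - (-4*log(7/4)/3) = 1.
So G(x) = 1 - 4*log(3*x**2 + 1)/3.
Check: d/dx[1 - 4*log(3*x**2 + 1)/3] = -8*x/(3*x**2 + 1) = G'(x).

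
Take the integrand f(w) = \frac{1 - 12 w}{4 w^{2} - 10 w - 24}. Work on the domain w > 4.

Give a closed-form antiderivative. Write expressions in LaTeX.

Factor the denominator (2 \left(w - 4\right) \left(2 w + 3\right)) and decompose: f = - \frac{19}{11 \left(2 w + 3\right)} - \frac{47}{22 \left(w - 4\right)}; each piece integrates to a log, atan, or power term.
Check: d/dw[- \frac{47 \log{\left(w - 4 \right)}}{22} - \frac{19 \log{\left(w + \frac{3}{2} \right)}}{22}] = \frac{1 - 12 w}{4 w^{2} - 10 w - 24} = f(w).

An antiderivative is F(w) = - \frac{47 \log{\left(w - 4 \right)}}{22} - \frac{19 \log{\left(w + \frac{3}{2} \right)}}{22}.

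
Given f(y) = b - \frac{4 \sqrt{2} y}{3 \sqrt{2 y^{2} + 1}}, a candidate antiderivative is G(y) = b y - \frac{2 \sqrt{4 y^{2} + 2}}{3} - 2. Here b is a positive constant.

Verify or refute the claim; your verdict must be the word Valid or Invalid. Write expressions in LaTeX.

d/dy[G] = \frac{3 b \sqrt{2 y^{2} + 1} - 4 \sqrt{2} y}{3 \sqrt{2 y^{2} + 1}}
This equals f(y) exactly, so the claim holds.

Valid - the claim checks out under differentiation.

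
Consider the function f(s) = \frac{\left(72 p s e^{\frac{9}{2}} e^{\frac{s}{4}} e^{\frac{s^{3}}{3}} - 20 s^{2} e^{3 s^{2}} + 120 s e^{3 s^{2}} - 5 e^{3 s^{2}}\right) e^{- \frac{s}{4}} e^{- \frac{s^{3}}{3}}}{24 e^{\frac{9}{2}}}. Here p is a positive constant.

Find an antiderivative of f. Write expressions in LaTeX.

An antiderivative F(s) passes only if d/ds[F] lands on f(s) exactly.
Check: d/ds[\frac{3 p s^{2}}{2} + \frac{5 e^{s^{2} - \frac{5}{2}} e^{- \frac{s^{3}}{3} + 2 s^{2} - \frac{s}{4} - 2}}{6}] = \frac{\left(72 p s e^{2} e^{\frac{s}{4}} e^{- 2 s^{2}} e^{\frac{s^{3}}{3}} - \frac{20 s^{2} e^{s^{2}}}{e^{\frac{5}{2}}} + \frac{120 s e^{s^{2}}}{e^{\frac{5}{2}}} - \frac{5 e^{s^{2}}}{e^{\frac{5}{2}}}\right) e^{- \frac{s}{4}} e^{2 s^{2}} e^{- \frac{s^{3}}{3}}}{24 e^{2}}, which equals f(s).

An antiderivative is F(s) = \frac{3 p s^{2}}{2} + \frac{5 e^{s^{2} - \frac{5}{2}} e^{- \frac{s^{3}}{3} + 2 s^{2} - \frac{s}{4} - 2}}{6}.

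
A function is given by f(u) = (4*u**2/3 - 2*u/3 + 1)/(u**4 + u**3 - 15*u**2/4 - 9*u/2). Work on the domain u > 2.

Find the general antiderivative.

F(u) = 2*(-49*(2*u + 3)*log(u) + 45*(2*u + 3)*log(u - 2) + 4*(2*u + 3)*log(u + 3/2) - 420)/(441*(2*u + 3)) + C

Factor the denominator (3*u*(u - 2)*(2*u + 3)**2) and decompose: f = 16/(441*(2*u + 3)) + 80/(21*(2*u + 3)**2) + 10/(49*(u - 2)) - 2/(9*u); each piece integrates to a log, atan, or power term.
Check: d/du[2*(-49*(2*u + 3)*log(u) + 45*(2*u + 3)*log(u - 2) + 4*(2*u + 3)*log(u + 3/2) - 420)/(441*(2*u + 3))] = (16*u**2 - 8*u + 12)/(12*u**4 + 12*u**3 - 45*u**2 - 54*u), which equals f(u).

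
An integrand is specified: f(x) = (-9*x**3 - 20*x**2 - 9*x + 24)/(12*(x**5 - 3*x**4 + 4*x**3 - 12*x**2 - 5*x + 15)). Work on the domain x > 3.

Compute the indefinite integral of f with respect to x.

Factor the denominator (12*(x - 3)*(x - 1)*(x + 1)*(x**2 + 5)) and decompose: f = (29*x + 24)/(126*(x**2 + 5)) + 11/(288*(x + 1)) + 7/(144*(x - 1)) - 71/(224*(x - 3)); each piece integrates to a log, atan, or power term.
Check: d/dx[(-3195*log(x - 3) + 490*log(x - 1) + 385*log(x + 1) + 1160*log(x**2 + 5) + 384*sqrt(5)*atan(sqrt(5)*x/5))/10080] = (-9*x**3 - 20*x**2 - 9*x + 24)/(12*x**5 - 36*x**4 + 48*x**3 - 144*x**2 - 60*x + 180), which equals f(x).

F(x) = (-3195*log(x - 3) + 490*log(x - 1) + 385*log(x + 1) + 1160*log(x**2 + 5) + 384*sqrt(5)*atan(sqrt(5)*x/5))/10080 + C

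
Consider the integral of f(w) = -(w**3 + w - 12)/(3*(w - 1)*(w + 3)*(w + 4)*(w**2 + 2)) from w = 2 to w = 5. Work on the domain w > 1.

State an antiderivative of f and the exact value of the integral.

The denominator factors as 3*(w - 1)*(w + 3)*(w + 4)*(w**2 + 2); partial fractions split f into directly integrable pieces: -(10*w + 47)/(297*(w**2 + 2)) + 8/(27*(w + 4)) - 7/(22*(w + 3)) + 1/(18*(w - 1)).
F(w) = log(w - 1)/18 - 7*log(w + 3)/22 + 8*log(w + 4)/27 - 5*log(w**2 + 2)/297 - 47*sqrt(2)*atan(sqrt(2)*w/2)/594 is an antiderivative of f.
Check: d/dw[log(w - 1)/18 - 7*log(w + 3)/22 + 8*log(w + 4)/27 - 5*log(w**2 + 2)/297 - 47*sqrt(2)*atan(sqrt(2)*w/2)/594] = (-w**3 - w + 12)/(3*w**5 + 18*w**4 + 21*w**3 + 30*w - 72), which equals f(w).
F(5) = -7*log(8)/22 - 47*sqrt(2)*atan(5*sqrt(2)/2)/594 - 5*log(27)/297 + log(4)/18 + 8*log(9)/27; F(2) = -7*log(5)/22 - 47*sqrt(2)*atan(sqrt(2))/594 + 83*log(6)/297.
Integral = F(5) - F(2) = -7*log(8)/22 - 83*log(6)/297 - 47*sqrt(2)*atan(5*sqrt(2)/2)/594 - 5*log(27)/297 + log(4)/18 + 47*sqrt(2)*atan(sqrt(2))/594 + 7*log(5)/22 + 8*log(9)/27.

Antiderivative: F(w) = log(w - 1)/18 - 7*log(w + 3)/22 + 8*log(w + 4)/27 - 5*log(w**2 + 2)/297 - 47*sqrt(2)*atan(sqrt(2)*w/2)/594; value = -7*log(8)/22 - 83*log(6)/297 - 47*sqrt(2)*atan(5*sqrt(2)/2)/594 - 5*log(27)/297 + log(4)/18 + 47*sqrt(2)*atan(sqrt(2))/594 + 7*log(5)/22 + 8*log(9)/27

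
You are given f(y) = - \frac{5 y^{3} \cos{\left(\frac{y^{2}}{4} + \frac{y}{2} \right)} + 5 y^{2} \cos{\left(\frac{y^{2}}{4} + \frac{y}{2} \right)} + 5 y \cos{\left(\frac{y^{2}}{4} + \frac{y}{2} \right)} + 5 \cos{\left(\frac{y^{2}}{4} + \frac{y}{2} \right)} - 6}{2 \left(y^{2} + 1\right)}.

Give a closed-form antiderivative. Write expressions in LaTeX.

Any candidate F(y) must reproduce f(y) exactly when differentiated.
Check: d/dy[- 5 \sin{\left(\frac{y^{2}}{4} + \frac{y}{2} \right)} + 3 \operatorname{atan}{\left(y \right)}] = \frac{- 5 y^{3} \cos{\left(\frac{y^{2}}{4} + \frac{y}{2} \right)} - 5 y^{2} \cos{\left(\frac{y^{2}}{4} + \frac{y}{2} \right)} - 5 y \cos{\left(\frac{y^{2}}{4} + \frac{y}{2} \right)} - 5 \cos{\left(\frac{y^{2}}{4} + \frac{y}{2} \right)} + 6}{2 y^{2} + 2}, which equals f(y).

An antiderivative is F(y) = - 5 \sin{\left(\frac{y^{2}}{4} + \frac{y}{2} \right)} + 3 \operatorname{atan}{\left(y \right)}.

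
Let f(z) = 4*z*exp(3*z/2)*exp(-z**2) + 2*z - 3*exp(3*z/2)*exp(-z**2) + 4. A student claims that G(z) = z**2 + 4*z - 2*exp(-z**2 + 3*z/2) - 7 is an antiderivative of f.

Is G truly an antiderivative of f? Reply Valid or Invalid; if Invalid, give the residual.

Valid - differentiating G returns exactly f.

d/dz[G] = 4*z*exp(3*z/2)*exp(-z**2) + 2*z - 3*exp(3*z/2)*exp(-z**2) + 4
This equals f(z) exactly, so the claim holds.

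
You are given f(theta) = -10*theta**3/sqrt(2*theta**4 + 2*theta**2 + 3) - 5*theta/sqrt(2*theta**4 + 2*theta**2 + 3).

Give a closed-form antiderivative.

An antiderivative is F(theta) = -5*sqrt(2*theta**4 + 2*theta**2 + 3)/2.

f matches the chain-rule pattern g'(h)*h' with inner function h(theta) = 2*theta**4 + 2*theta**2 + 3; substituting u = h(theta) collapses the integral.
Check: d/dtheta[-5*sqrt(2*theta**4 + 2*theta**2 + 3)/2] = (-10*theta**3 - 5*theta)/sqrt(2*theta**4 + 2*theta**2 + 3), which equals f(theta).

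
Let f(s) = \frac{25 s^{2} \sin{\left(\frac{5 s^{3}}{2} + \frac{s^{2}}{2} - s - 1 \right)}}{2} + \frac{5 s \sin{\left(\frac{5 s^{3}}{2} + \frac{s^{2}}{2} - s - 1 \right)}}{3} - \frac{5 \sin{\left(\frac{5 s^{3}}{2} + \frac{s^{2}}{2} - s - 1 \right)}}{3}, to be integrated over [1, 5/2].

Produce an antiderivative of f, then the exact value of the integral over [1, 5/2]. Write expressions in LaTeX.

Antiderivative: F(s) = - \frac{5 \cos{\left(\frac{5 s^{3}}{2} + \frac{s^{2}}{2} - s - 1 \right)}}{3}; value = - \frac{5 \cos{\left(\frac{619}{16} \right)}}{3} + \frac{5 \cos{\left(1 \right)}}{3}

The substitution u = \frac{5 s^{3}}{2} + \frac{s^{2}}{2} - s - 1 works: f is exactly (dF/du)*(du/ds) for that inner function.
F(s) = - \frac{5 \cos{\left(\frac{5 s^{3}}{2} + \frac{s^{2}}{2} - s - 1 \right)}}{3} is an antiderivative of f.
Check: d/ds[- \frac{5 \cos{\left(\frac{5 s^{3}}{2} + \frac{s^{2}}{2} - s - 1 \right)}}{3}] = \frac{25 s^{2} \sin{\left(\frac{5 s^{3}}{2} + \frac{s^{2}}{2} - s - 1 \right)}}{2} + \frac{5 s \sin{\left(\frac{5 s^{3}}{2} + \frac{s^{2}}{2} - s - 1 \right)}}{3} - \frac{5 \sin{\left(\frac{5 s^{3}}{2} + \frac{s^{2}}{2} - s - 1 \right)}}{3} = f(s).
F(5/2) = - \frac{5 \cos{\left(\frac{619}{16} \right)}}{3}; F(1) = - \frac{5 \cos{\left(1 \right)}}{3}.
Integral = F(5/2) - F(1) = - \frac{5 \cos{\left(\frac{619}{16} \right)}}{3} + \frac{5 \cos{\left(1 \right)}}{3}.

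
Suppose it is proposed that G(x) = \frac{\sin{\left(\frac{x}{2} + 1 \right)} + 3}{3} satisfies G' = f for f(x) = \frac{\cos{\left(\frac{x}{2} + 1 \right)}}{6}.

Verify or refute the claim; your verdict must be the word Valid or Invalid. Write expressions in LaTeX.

d/dx[G] = \frac{\cos{\left(\frac{x}{2} + 1 \right)}}{6}
This equals f(x) exactly, so the claim holds.

Valid. The derivative of G reproduces f.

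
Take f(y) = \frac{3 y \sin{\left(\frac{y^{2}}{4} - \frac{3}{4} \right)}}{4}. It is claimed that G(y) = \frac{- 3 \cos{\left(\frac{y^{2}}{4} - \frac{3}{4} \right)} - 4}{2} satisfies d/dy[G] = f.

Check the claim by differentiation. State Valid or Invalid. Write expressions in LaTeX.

Valid. The derivative of G reproduces f.

d/dy[G] = \frac{3 y \sin{\left(\frac{y^{2}}{4} - \frac{3}{4} \right)}}{4}
This equals f(y) exactly, so the claim holds.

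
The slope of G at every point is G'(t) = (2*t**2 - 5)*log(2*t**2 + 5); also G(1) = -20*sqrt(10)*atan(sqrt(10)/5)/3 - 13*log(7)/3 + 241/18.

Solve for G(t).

A candidate passes only if d/dt[G] lands on the given G'(t) exactly.
A general antiderivative is -4*t**3/9 + 40*t/3 + (2*t**3/3 - 5*t)*log(2*t**2 + 5) - 20*sqrt(10)*atan(sqrt(10)*t/5)/3 + C.
The condition gives C = -20*sqrt(10)*atan(sqrt(10)/5)/3 - 13*log(7)/3 + 241/18 - (-20*sqrt(10)*atan(sqrt(10)/5)/3 - 13*log(7)/3 + 116/9) = 1/2.
So G(t) = (-8*t**3 + 6*t*(2*t**2 - 15)*log(2*t**2 + 5) + 240*t - 120*sqrt(10)*atan(sqrt(10)*t/5) + 9)/18.
Check: d/dt[(-8*t**3 + 6*t*(2*t**2 - 15)*log(2*t**2 + 5) + 240*t - 120*sqrt(10)*atan(sqrt(10)*t/5) + 9)/18] = 2*t**2*log(2*t**2 + 5) - 5*log(2*t**2 + 5), which equals G'(t).

G(t) = (-8*t**3 + 6*t*(2*t**2 - 15)*log(2*t**2 + 5) + 240*t - 120*sqrt(10)*atan(sqrt(10)*t/5) + 9)/18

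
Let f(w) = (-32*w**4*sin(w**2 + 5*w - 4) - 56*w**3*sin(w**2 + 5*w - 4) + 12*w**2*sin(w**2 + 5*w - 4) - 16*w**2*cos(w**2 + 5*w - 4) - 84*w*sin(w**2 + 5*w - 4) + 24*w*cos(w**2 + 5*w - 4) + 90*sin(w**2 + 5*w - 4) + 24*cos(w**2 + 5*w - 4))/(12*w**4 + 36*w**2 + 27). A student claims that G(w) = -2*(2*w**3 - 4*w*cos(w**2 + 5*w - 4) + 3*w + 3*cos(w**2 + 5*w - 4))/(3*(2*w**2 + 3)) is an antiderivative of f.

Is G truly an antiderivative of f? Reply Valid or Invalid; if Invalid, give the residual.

Invalid: d/dw[G] - f = -2/3, which is not 0.

d/dw[G] = (-32*w**4*sin(w**2 + 5*w - 4) - 8*w**4 - 56*w**3*sin(w**2 + 5*w - 4) + 12*w**2*sin(w**2 + 5*w - 4) - 16*w**2*cos(w**2 + 5*w - 4) - 24*w**2 - 84*w*sin(w**2 + 5*w - 4) + 24*w*cos(w**2 + 5*w - 4) + 90*sin(w**2 + 5*w - 4) + 24*cos(w**2 + 5*w - 4) - 18)/(12*w**4 + 36*w**2 + 27)
d/dw[G] - f(w) = -2/3 != 0.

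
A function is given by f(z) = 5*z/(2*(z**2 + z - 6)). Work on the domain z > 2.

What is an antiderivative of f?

An antiderivative is F(z) = log(z - 2) + 3*log(z + 3)/2.

Factor the denominator (2*(z - 2)*(z + 3)) and decompose: f = 3/(2*(z + 3)) + 1/(z - 2); each piece integrates to a log, atan, or power term.
Check: d/dz[log(z - 2) + 3*log(z + 3)/2] = 5*z/(2*z**2 + 2*z - 12), which equals f(z).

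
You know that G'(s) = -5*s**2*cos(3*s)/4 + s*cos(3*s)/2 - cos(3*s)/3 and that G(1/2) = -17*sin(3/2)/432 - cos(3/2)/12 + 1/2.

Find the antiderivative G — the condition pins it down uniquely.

G(s) = -5*s**2*sin(3*s)/12 + s*sin(3*s)/6 - 5*s*cos(3*s)/18 - sin(3*s)/54 + cos(3*s)/18 + 1/2

The integrand splits into summands that can be handled one at a time.
A general antiderivative is -5*s**2*sin(3*s)/12 + s*sin(3*s)/6 - 5*s*cos(3*s)/18 - sin(3*s)/54 + cos(3*s)/18 + C.
The condition gives C = -17*sin(3/2)/432 - cos(3/2)/12 + 1/2 - (-17*sin(3/2)/432 - cos(3/2)/12) = 1/2.
So G(s) = -5*s**2*sin(3*s)/12 + s*sin(3*s)/6 - 5*s*cos(3*s)/18 - sin(3*s)/54 + cos(3*s)/18 + 1/2.
Check: d/ds[-5*s**2*sin(3*s)/12 + s*sin(3*s)/6 - 5*s*cos(3*s)/18 - sin(3*s)/54 + cos(3*s)/18 + 1/2] = -5*s**2*cos(3*s)/4 + s*cos(3*s)/2 - cos(3*s)/3 = G'(s).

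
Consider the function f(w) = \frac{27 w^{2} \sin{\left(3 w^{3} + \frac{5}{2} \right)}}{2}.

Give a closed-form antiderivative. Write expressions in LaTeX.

f matches the chain-rule pattern g'(h)*h' with inner function h(w) = 3 w^{3} + \frac{5}{2}; substituting u = h(w) collapses the integral.
Check: d/dw[- \frac{3 \cos{\left(3 w^{3} + \frac{5}{2} \right)}}{2}] = \frac{27 w^{2} \sin{\left(3 w^{3} + \frac{5}{2} \right)}}{2} = f(w).

An antiderivative is F(w) = - \frac{3 \cos{\left(3 w^{3} + \frac{5}{2} \right)}}{2}.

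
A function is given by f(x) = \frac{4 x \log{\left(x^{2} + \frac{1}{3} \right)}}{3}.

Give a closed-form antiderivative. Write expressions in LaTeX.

An antiderivative is F(x) = \frac{2 x^{2} \log{\left(x^{2} + \frac{1}{3} \right)}}{3} - \frac{2 x^{2}}{3} + \frac{2 \log{\left(3 x^{2} + 1 \right)}}{9}.

Any candidate F(x) must reproduce f(x) exactly when differentiated.
Check: d/dx[\frac{2 x^{2} \log{\left(x^{2} + \frac{1}{3} \right)}}{3} - \frac{2 x^{2}}{3} + \frac{2 \log{\left(3 x^{2} + 1 \right)}}{9}] = \frac{4 x \log{\left(x^{2} + \frac{1}{3} \right)}}{3} = f(x).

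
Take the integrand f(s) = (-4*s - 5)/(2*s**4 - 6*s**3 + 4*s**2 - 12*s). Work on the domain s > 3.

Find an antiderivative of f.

The denominator factors as 2*s*(s - 3)*(s**2 + 2); partial fractions split f into directly integrable pieces: -(7*s - 34)/(44*(s**2 + 2)) - 17/(66*(s - 3)) + 5/(12*s).
Check: d/ds[(110*log(s) - 68*log(s - 3) - 21*log(s**2 + 2) + 102*sqrt(2)*atan(sqrt(2)*s/2))/264] = (-4*s - 5)/(2*s**4 - 6*s**3 + 4*s**2 - 12*s) = f(s).

An antiderivative is F(s) = (110*log(s) - 68*log(s - 3) - 21*log(s**2 + 2) + 102*sqrt(2)*atan(sqrt(2)*s/2))/264.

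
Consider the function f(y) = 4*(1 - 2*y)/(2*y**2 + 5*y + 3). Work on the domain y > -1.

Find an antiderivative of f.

An antiderivative is F(y) = 12*log(y + 1) - 16*log(y + 3/2).

Factor the denominator ((y + 1)*(2*y + 3)) and decompose: f = -32/(2*y + 3) + 12/(y + 1); each piece integrates to a log, atan, or power term.
Check: d/dy[12*log(y + 1) - 16*log(y + 3/2)] = (4 - 8*y)/(2*y**2 + 5*y + 3), which equals f(y).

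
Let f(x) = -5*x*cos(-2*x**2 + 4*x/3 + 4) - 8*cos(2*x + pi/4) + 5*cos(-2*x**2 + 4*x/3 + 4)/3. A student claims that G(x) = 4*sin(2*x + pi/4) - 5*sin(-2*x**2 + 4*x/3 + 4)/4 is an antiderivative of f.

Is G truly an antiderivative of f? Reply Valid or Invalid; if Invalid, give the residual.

d/dx[G] = 5*x*cos(-2*x**2 + 4*x/3 + 4) + 8*cos(2*x + pi/4) - 5*cos(-2*x**2 + 4*x/3 + 4)/3
d/dx[G] - f(x) = 10*x*cos(-2*x**2 + 4*x/3 + 4) + 16*cos(2*x + pi/4) - 10*cos(-2*x**2 + 4*x/3 + 4)/3 != 0.

Invalid: d/dx[G] - f = 10*x*cos(-2*x**2 + 4*x/3 + 4) + 16*cos(2*x + pi/4) - 10*cos(-2*x**2 + 4*x/3 + 4)/3, which is not 0.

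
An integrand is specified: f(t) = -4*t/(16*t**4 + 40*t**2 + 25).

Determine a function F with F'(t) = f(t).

An antiderivative is F(t) = 1/(2*(4*t**2 + 5)).

The substitution u = 2*t**2 + 5/2 works: f is exactly (dF/du)*(du/dt) for that inner function.
Check: d/dt[1/(2*(4*t**2 + 5))] = -4*t/(16*t**4 + 40*t**2 + 25) = f(t).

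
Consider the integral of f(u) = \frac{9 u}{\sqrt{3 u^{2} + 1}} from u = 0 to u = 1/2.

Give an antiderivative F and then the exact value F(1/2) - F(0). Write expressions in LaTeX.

Antiderivative: F(u) = 3 \sqrt{3 u^{2} + 1}; value = -3 + \frac{3 \sqrt{7}}{2}

The substitution w = 3 u^{2} + 1 works: f is exactly (dF/dw)*(dw/du) for that inner function.
F(u) = 3 \sqrt{3 u^{2} + 1} is an antiderivative of f.
Check: d/du[3 \sqrt{3 u^{2} + 1}] = \frac{9 u}{\sqrt{3 u^{2} + 1}} = f(u).
F(1/2) = \frac{3 \sqrt{7}}{2}; F(0) = 3.
Integral = F(1/2) - F(0) = -3 + \frac{3 \sqrt{7}}{2}.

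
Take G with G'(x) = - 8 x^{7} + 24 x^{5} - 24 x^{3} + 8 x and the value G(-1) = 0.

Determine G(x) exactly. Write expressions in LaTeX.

The substitution u = x^{2} - 1 works: G'(x) is exactly (dG/du)*(du/dx) for that inner function.
A general antiderivative is - \left(x^{2} - 1\right)^{4} + C.
The condition gives C = 0 - (0) = 0.
So G(x) = - \left(x - 1\right)^{4} \left(x + 1\right)^{4}.
Check: d/dx[- \left(x - 1\right)^{4} \left(x + 1\right)^{4}] = - 8 x^{7} + 24 x^{5} - 24 x^{3} + 8 x = G'(x).

G(x) = - \left(x - 1\right)^{4} \left(x + 1\right)^{4}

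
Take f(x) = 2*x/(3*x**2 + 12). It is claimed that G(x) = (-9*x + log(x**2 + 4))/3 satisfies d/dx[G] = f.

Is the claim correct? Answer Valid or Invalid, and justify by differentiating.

d/dx[G] = (-9*x**2 + 2*x - 36)/(3*x**2 + 12)
d/dx[G] - f(x) = -3 != 0.

Invalid: d/dx[G] - f = -3, which is not 0.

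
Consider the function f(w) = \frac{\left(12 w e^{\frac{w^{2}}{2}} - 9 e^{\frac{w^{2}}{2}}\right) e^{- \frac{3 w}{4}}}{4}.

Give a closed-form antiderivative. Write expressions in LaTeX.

An antiderivative is F(w) = 3 e^{\frac{w^{2}}{2} - \frac{3 w}{4}}.

The substitution u = \frac{w^{2}}{2} - \frac{3 w}{4} works: f is exactly (dF/du)*(du/dw) for that inner function.
Check: d/dw[3 e^{\frac{w^{2}}{2} - \frac{3 w}{4}}] = 3 w e^{- \frac{3 w}{4}} e^{\frac{w^{2}}{2}} - \frac{9 e^{- \frac{3 w}{4}} e^{\frac{w^{2}}{2}}}{4}, which equals f(w).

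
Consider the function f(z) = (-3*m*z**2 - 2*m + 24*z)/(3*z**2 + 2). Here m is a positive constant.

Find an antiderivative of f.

A first test for any F(z): its z-derivative must equal f(z) identically.
Check: d/dz[-m*z + 4*log(3*z**2/2 + 1)] = (-3*m*z**2 - 2*m + 24*z)/(3*z**2 + 2) = f(z).

An antiderivative is F(z) = -m*z + 4*log(3*z**2/2 + 1).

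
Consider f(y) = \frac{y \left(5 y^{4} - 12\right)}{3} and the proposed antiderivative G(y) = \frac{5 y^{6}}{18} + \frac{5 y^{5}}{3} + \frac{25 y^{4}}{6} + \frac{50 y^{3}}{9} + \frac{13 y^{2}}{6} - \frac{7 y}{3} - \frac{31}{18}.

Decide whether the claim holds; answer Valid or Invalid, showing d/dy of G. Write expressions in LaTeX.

Invalid: d/dy[G] - f = \frac{25 y^{4}}{3} + \frac{50 y^{3}}{3} + \frac{50 y^{2}}{3} + \frac{25 y}{3} - \frac{7}{3}, which is not 0.

d/dy[G] = \frac{5 y^{5}}{3} + \frac{25 y^{4}}{3} + \frac{50 y^{3}}{3} + \frac{50 y^{2}}{3} + \frac{13 y}{3} - \frac{7}{3}
d/dy[G] - f(y) = \frac{25 y^{4}}{3} + \frac{50 y^{3}}{3} + \frac{50 y^{2}}{3} + \frac{25 y}{3} - \frac{7}{3} != 0.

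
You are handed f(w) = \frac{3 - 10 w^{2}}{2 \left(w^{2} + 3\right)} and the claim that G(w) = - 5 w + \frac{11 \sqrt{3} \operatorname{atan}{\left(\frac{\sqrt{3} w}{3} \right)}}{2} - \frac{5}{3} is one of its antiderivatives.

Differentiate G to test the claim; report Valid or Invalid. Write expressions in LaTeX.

Valid. The derivative of G reproduces f.

d/dw[G] = \frac{3 - 10 w^{2}}{2 w^{2} + 6}
This equals f(w) exactly, so the claim holds.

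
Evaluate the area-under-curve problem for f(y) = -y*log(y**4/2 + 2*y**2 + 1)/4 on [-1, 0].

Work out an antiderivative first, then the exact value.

Differentiate the proposed F(y) back; it has to land on f(y) exactly.
F(y) = -y**2*log(y**4/2 + 2*y**2 + 1)/8 + y**2/4 - log(y**2 - sqrt(2) + 2)/4 + sqrt(2)*log(y**2 - sqrt(2) + 2)/8 - log(y**2 + sqrt(2) + 2)/4 - sqrt(2)*log(y**2 + sqrt(2) + 2)/8 is an antiderivative of f.
Check: d/dy[-y**2*log(y**4/2 + 2*y**2 + 1)/8 + y**2/4 - log(y**2 - sqrt(2) + 2)/4 + sqrt(2)*log(y**2 - sqrt(2) + 2)/8 - log(y**2 + sqrt(2) + 2)/4 - sqrt(2)*log(y**2 + sqrt(2) + 2)/8] = -y*log(y**4/2 + 2*y**2 + 1)/4 = f(y).
F(0) = -log(sqrt(2) + 2)/4 - sqrt(2)*log(sqrt(2) + 2)/8 + sqrt(2)*log(2 - sqrt(2))/8 - log(2 - sqrt(2))/4; F(-1) = -log(sqrt(2) + 3)/4 - sqrt(2)*log(sqrt(2) + 3)/8 - log(7/2)/8 - log(3 - sqrt(2))/4 + sqrt(2)*log(3 - sqrt(2))/8 + 1/4.
Integral = F(0) - F(-1) = -log(sqrt(2) + 2)/4 - 1/4 - sqrt(2)*log(sqrt(2) + 2)/8 + sqrt(2)*log(2 - sqrt(2))/8 - sqrt(2)*log(3 - sqrt(2))/8 + log(3 - sqrt(2))/4 - log(2 - sqrt(2))/4 + log(7/2)/8 + sqrt(2)*log(sqrt(2) + 3)/8 + log(sqrt(2) + 3)/4.

Antiderivative: F(y) = -y**2*log(y**4/2 + 2*y**2 + 1)/8 + y**2/4 - log(y**2 - sqrt(2) + 2)/4 + sqrt(2)*log(y**2 - sqrt(2) + 2)/8 - log(y**2 + sqrt(2) + 2)/4 - sqrt(2)*log(y**2 + sqrt(2) + 2)/8; value = -log(sqrt(2) + 2)/4 - 1/4 - sqrt(2)*log(sqrt(2) + 2)/8 + sqrt(2)*log(2 - sqrt(2))/8 - sqrt(2)*log(3 - sqrt(2))/8 + log(3 - sqrt(2))/4 - log(2 - sqrt(2))/4 + log(7/2)/8 + sqrt(2)*log(sqrt(2) + 3)/8 + log(sqrt(2) + 3)/4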